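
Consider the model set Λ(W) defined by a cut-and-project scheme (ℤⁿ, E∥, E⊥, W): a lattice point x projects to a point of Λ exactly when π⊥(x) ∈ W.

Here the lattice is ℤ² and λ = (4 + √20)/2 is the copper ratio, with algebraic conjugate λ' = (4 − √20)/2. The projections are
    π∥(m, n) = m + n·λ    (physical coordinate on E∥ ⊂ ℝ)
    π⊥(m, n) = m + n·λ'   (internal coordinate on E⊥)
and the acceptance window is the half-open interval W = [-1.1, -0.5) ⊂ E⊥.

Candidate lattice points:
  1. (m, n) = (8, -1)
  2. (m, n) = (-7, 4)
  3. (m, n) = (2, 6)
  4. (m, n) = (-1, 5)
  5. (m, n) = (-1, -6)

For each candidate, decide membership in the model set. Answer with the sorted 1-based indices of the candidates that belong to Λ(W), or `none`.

none

λ' = (4−√20)/2 ≈ -0.2361.
[1] lift (8,-1): star map gives 8.2361; window check -1.1 ≤ 8.2361 < -0.5 is false → out
[2] lift (-7,4): star map gives -7.9443; window check -1.1 ≤ -7.9443 < -0.5 is false → out
[3] lift (2,6): star map gives 0.5836; window check -1.1 ≤ 0.5836 < -0.5 is false → out
[4] lift (-1,5): star map gives -2.1803; window check -1.1 ≤ -2.1803 < -0.5 is false → out
[5] lift (-1,-6): star map gives 0.4164; window check -1.1 ≤ 0.4164 < -0.5 is false → out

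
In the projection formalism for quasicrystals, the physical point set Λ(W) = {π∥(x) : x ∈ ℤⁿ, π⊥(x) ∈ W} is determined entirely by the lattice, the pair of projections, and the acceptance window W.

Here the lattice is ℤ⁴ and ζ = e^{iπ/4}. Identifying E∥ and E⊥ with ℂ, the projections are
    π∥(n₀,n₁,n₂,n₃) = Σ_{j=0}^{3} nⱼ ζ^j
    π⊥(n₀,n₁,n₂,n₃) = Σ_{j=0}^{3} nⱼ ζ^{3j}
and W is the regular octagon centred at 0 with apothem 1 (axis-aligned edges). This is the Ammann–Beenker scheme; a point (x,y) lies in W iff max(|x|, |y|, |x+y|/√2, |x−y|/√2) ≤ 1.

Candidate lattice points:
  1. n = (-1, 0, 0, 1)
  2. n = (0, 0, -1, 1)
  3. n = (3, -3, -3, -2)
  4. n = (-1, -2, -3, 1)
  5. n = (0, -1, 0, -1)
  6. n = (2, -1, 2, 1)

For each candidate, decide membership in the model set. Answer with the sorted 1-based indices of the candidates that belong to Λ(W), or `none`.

π⊥(n) = n₀ + n₁ζ³ + n₂ζ⁶ + n₃ζ⁹ where ζ = e^{iπ/4}.
#1 (-1, 0, 0, 1): internal (-0.2929, 0.7071); octagon support 0.7071 vs apothem 1 → ∈ W
#2 (0, 0, -1, 1): internal (0.7071, 1.7071); octagon support 1.7071 vs apothem 1 → ∉ W
#3 (3, -3, -3, -2): internal (3.7071, -0.5355); octagon support 3.7071 vs apothem 1 → ∉ W
#4 (-1, -2, -3, 1): internal (1.1213, 2.2929); octagon support 2.4142 vs apothem 1 → ∉ W
#5 (0, -1, 0, -1): internal (0.0000, -1.4142); octagon support 1.4142 vs apothem 1 → ∉ W
#6 (2, -1, 2, 1): internal (3.4142, -2.0000); octagon support 3.8284 vs apothem 1 → ∉ W

1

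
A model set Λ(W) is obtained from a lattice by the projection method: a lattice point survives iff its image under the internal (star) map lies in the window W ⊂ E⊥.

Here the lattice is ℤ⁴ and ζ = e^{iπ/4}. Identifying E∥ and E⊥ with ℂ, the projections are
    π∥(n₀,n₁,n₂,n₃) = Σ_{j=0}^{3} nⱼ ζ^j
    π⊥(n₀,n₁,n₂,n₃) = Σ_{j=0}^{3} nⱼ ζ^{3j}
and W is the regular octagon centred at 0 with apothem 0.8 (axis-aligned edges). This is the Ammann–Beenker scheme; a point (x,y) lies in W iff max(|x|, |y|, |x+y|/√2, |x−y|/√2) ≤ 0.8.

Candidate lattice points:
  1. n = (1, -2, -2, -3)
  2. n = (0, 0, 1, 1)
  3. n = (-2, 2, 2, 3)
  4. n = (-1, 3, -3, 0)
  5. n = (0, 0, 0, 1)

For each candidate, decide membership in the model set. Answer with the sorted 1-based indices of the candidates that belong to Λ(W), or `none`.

2

Internal map: ζ^{3j} for j=0..3 gives (1,0), (−√2/2,√2/2), (0,−1), (√2/2,√2/2).
#1 (1, -2, -2, -3): internal (0.292893, -1.535534); octagon support 1.535534 vs apothem 0.8 → ∉ W
#2 (0, 0, 1, 1): internal (0.707107, -0.292893); octagon support 0.707107 vs apothem 0.8 → ∈ W
#3 (-2, 2, 2, 3): internal (-1.292893, 1.535534); octagon support 2.000000 vs apothem 0.8 → ∉ W
#4 (-1, 3, -3, 0): internal (-3.121320, 5.121320); octagon support 5.828427 vs apothem 0.8 → ∉ W
#5 (0, 0, 0, 1): internal (0.707107, 0.707107); octagon support 1.000000 vs apothem 0.8 → ∉ W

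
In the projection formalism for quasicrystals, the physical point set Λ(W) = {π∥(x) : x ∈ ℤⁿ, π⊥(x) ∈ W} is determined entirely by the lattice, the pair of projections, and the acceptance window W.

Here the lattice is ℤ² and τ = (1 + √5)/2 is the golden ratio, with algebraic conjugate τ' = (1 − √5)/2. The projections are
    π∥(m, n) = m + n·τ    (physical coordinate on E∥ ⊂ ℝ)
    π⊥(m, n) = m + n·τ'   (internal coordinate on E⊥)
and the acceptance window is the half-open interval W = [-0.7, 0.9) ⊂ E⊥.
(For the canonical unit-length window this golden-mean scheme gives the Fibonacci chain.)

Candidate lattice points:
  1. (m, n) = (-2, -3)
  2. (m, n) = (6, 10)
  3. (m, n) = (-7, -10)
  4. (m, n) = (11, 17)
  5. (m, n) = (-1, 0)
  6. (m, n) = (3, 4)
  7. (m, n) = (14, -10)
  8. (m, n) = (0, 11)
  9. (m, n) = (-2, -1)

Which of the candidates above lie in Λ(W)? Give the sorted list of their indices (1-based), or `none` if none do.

Compute τ' = (1−√5)/2 = -0.6180, so π⊥(m,n) = m -0.6180·n.
#1 (-2,-3): internal coord -2 + (-3)·τ' = -0.1459; -0.1459 ∈ [-0.7, 0.9) → IN Λ
#2 (6,10): internal coord 6 + (10)·τ' = -0.1803; -0.1803 ∈ [-0.7, 0.9) → IN Λ
#3 (-7,-10): internal coord -7 + (-10)·τ' = -0.8197; -0.8197 ∉ [-0.7, 0.9) → out
#4 (11,17): internal coord 11 + (17)·τ' = +0.4934; +0.4934 ∈ [-0.7, 0.9) → IN Λ
#5 (-1,0): internal coord -1 + (0)·τ' = -1.0000; -1.0000 ∉ [-0.7, 0.9) → out
#6 (3,4): internal coord 3 + (4)·τ' = +0.5279; +0.5279 ∈ [-0.7, 0.9) → IN Λ
#7 (14,-10): internal coord 14 + (-10)·τ' = +20.1803; +20.1803 ∉ [-0.7, 0.9) → out
#8 (0,11): internal coord 0 + (11)·τ' = -6.7984; -6.7984 ∉ [-0.7, 0.9) → out
#9 (-2,-1): internal coord -2 + (-1)·τ' = -1.3820; -1.3820 ∉ [-0.7, 0.9) → out

1, 2, 4, 6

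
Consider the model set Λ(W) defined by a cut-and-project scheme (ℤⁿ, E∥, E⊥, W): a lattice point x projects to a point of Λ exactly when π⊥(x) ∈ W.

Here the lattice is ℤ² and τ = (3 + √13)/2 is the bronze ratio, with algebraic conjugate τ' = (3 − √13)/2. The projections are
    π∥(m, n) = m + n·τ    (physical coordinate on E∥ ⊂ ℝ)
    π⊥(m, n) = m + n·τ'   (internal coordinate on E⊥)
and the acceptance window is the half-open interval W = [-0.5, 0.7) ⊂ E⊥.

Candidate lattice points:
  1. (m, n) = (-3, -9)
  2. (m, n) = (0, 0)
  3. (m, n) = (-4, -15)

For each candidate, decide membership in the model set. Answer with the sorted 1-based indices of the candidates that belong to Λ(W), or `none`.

1, 2, 3

Compute τ' = (3−√13)/2 = -0.3028, so π⊥(m,n) = m -0.3028·n.
candidate 1: (m,n)=(-3,-9) → π∥ = -3-9·τ ≈ -32.7250, π⊥ = -3-9·τ' ≈ -0.2750 ∈ [-0.5, 0.7) ⇒ IN Λ
candidate 2: (m,n)=(0,0) → π∥ = 0+0·τ ≈ 0.0000, π⊥ = 0+0·τ' ≈ 0.0000 ∈ [-0.5, 0.7) ⇒ IN Λ
candidate 3: (m,n)=(-4,-15) → π∥ = -4-15·τ ≈ -53.5416, π⊥ = -4-15·τ' ≈ 0.5416 ∈ [-0.5, 0.7) ⇒ IN Λ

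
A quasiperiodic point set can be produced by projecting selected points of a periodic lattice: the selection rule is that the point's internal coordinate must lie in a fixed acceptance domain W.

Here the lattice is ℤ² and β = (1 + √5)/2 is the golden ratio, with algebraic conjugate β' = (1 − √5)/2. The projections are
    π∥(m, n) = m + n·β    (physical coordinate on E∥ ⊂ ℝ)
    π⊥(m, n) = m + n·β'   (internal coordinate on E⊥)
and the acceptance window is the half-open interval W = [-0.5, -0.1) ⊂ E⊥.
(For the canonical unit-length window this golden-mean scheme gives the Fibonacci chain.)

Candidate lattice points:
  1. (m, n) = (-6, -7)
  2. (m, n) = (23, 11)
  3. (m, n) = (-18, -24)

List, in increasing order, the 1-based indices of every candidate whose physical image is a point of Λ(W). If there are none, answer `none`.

Compute β' = (1−√5)/2 = -0.618034, so π⊥(m,n) = m -0.618034·n.
candidate 1: (m,n)=(-6,-7) → π∥ = -6-7·β ≈ -17.326238, π⊥ = -6-7·β' ≈ -1.673762 ∉ [-0.5, -0.1) ⇒ out
candidate 2: (m,n)=(23,11) → π∥ = 23+11·β ≈ 40.798374, π⊥ = 23+11·β' ≈ 16.201626 ∉ [-0.5, -0.1) ⇒ out
candidate 3: (m,n)=(-18,-24) → π∥ = -18-24·β ≈ -56.832816, π⊥ = -18-24·β' ≈ -3.167184 ∉ [-0.5, -0.1) ⇒ out

none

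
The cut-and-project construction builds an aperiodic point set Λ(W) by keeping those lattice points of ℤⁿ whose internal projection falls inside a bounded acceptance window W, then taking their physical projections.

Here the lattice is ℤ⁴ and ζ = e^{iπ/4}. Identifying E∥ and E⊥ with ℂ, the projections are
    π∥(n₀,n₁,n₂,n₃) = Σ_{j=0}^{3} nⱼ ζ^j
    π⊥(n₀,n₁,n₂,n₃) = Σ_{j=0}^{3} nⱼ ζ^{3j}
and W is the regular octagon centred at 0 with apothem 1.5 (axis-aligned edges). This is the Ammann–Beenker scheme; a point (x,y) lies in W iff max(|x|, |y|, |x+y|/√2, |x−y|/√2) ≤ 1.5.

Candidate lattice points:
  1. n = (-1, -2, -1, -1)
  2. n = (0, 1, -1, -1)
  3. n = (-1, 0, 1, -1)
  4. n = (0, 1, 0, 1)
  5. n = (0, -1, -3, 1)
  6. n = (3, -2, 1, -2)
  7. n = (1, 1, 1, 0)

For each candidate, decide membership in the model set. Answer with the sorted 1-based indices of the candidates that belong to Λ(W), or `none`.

1, 4, 7

Internal map: ζ^{3j} for j=0..3 gives (1,0), (−√2/2,√2/2), (0,−1), (√2/2,√2/2).
#1 (-1, -2, -1, -1): internal (-0.292893, -1.121320); octagon support 1.121320 vs apothem 1.5 → ∈ W
#2 (0, 1, -1, -1): internal (-1.414214, 1.000000); octagon support 1.707107 vs apothem 1.5 → ∉ W
#3 (-1, 0, 1, -1): internal (-1.707107, -1.707107); octagon support 2.414214 vs apothem 1.5 → ∉ W
#4 (0, 1, 0, 1): internal (0.000000, 1.414214); octagon support 1.414214 vs apothem 1.5 → ∈ W
#5 (0, -1, -3, 1): internal (1.414214, 3.000000); octagon support 3.121320 vs apothem 1.5 → ∉ W
#6 (3, -2, 1, -2): internal (3.000000, -3.828427); octagon support 4.828427 vs apothem 1.5 → ∉ W
#7 (1, 1, 1, 0): internal (0.292893, -0.292893); octagon support 0.414214 vs apothem 1.5 → ∈ W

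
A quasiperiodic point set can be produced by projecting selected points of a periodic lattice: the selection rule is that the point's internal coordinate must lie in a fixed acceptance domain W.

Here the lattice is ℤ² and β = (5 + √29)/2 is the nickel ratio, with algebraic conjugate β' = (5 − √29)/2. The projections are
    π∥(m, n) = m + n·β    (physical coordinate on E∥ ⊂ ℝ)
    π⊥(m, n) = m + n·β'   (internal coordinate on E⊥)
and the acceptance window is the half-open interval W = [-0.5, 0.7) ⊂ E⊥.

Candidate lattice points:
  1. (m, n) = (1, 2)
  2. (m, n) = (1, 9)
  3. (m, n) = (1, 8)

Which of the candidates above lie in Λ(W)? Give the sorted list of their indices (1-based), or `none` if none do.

1

β' = (5−√29)/2 ≈ -0.1926.
candidate 1: (m,n)=(1,2) → π∥ = 1+2·β ≈ 11.3852, π⊥ = 1+2·β' ≈ 0.6148 ∈ [-0.5, 0.7) ⇒ IN Λ
candidate 2: (m,n)=(1,9) → π∥ = 1+9·β ≈ 47.7332, π⊥ = 1+9·β' ≈ -0.7332 ∉ [-0.5, 0.7) ⇒ out
candidate 3: (m,n)=(1,8) → π∥ = 1+8·β ≈ 42.5407, π⊥ = 1+8·β' ≈ -0.5407 ∉ [-0.5, 0.7) ⇒ out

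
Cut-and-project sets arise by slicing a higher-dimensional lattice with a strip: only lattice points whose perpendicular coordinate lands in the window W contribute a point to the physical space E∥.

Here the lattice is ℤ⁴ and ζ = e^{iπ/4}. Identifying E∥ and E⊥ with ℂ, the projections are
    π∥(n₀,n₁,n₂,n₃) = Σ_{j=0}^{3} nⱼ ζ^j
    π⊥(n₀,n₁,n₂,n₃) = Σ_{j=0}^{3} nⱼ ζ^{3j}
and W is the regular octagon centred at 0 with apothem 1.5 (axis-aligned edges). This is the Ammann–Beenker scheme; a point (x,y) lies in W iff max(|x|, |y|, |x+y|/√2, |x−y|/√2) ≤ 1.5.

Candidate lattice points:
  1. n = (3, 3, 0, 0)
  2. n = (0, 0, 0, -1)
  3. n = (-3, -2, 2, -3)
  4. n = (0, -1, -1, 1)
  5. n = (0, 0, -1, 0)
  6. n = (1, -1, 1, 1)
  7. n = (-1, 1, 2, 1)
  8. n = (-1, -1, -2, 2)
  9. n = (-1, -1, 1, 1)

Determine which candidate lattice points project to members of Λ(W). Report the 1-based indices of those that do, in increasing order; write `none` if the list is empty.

2, 5, 7, 9

π⊥(n) = n₀ + n₁ζ³ + n₂ζ⁶ + n₃ζ⁹ where ζ = e^{iπ/4}.
candidate 1: n = (3, 3, 0, 0) → π⊥ ≈ (+0.878680, +2.121320); max(|x|,|y|,|x±y|/√2) = 2.121320 > 1.5 ⇒ ∉ W
candidate 2: n = (0, 0, 0, -1) → π⊥ ≈ (-0.707107, -0.707107); max(|x|,|y|,|x±y|/√2) = 1.000000 ≤ 1.5 ⇒ ∈ W
candidate 3: n = (-3, -2, 2, -3) → π⊥ ≈ (-3.707107, -5.535534); max(|x|,|y|,|x±y|/√2) = 6.535534 > 1.5 ⇒ ∉ W
candidate 4: n = (0, -1, -1, 1) → π⊥ ≈ (+1.414214, +1.000000); max(|x|,|y|,|x±y|/√2) = 1.707107 > 1.5 ⇒ ∉ W
candidate 5: n = (0, 0, -1, 0) → π⊥ ≈ (+0.000000, +1.000000); max(|x|,|y|,|x±y|/√2) = 1.000000 ≤ 1.5 ⇒ ∈ W
candidate 6: n = (1, -1, 1, 1) → π⊥ ≈ (+2.414214, -1.000000); max(|x|,|y|,|x±y|/√2) = 2.414214 > 1.5 ⇒ ∉ W
candidate 7: n = (-1, 1, 2, 1) → π⊥ ≈ (-1.000000, -0.585786); max(|x|,|y|,|x±y|/√2) = 1.121320 ≤ 1.5 ⇒ ∈ W
candidate 8: n = (-1, -1, -2, 2) → π⊥ ≈ (+1.121320, +2.707107); max(|x|,|y|,|x±y|/√2) = 2.707107 > 1.5 ⇒ ∉ W
candidate 9: n = (-1, -1, 1, 1) → π⊥ ≈ (+0.414214, -1.000000); max(|x|,|y|,|x±y|/√2) = 1.000000 ≤ 1.5 ⇒ ∈ W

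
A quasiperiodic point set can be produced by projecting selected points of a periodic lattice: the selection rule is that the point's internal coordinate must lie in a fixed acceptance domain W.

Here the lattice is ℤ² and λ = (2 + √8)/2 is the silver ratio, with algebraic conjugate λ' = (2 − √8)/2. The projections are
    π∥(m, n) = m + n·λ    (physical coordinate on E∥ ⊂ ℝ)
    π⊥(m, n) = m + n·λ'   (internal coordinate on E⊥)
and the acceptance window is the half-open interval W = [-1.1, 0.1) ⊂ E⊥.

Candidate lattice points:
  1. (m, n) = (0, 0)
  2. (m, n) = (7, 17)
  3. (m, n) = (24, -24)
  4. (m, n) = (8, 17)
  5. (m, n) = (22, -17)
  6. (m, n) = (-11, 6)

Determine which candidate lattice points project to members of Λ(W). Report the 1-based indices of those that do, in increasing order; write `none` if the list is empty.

λ' = (2−√8)/2 ≈ -0.41421.
[1] lift (0,0): star map gives 0.00000; window check -1.1 ≤ 0.00000 < 0.1 is true → IN Λ
[2] lift (7,17): star map gives -0.04163; window check -1.1 ≤ -0.04163 < 0.1 is true → IN Λ
[3] lift (24,-24): star map gives 33.94113; window check -1.1 ≤ 33.94113 < 0.1 is false → out
[4] lift (8,17): star map gives 0.95837; window check -1.1 ≤ 0.95837 < 0.1 is false → out
[5] lift (22,-17): star map gives 29.04163; window check -1.1 ≤ 29.04163 < 0.1 is false → out
[6] lift (-11,6): star map gives -13.48528; window check -1.1 ≤ -13.48528 < 0.1 is false → out

1, 2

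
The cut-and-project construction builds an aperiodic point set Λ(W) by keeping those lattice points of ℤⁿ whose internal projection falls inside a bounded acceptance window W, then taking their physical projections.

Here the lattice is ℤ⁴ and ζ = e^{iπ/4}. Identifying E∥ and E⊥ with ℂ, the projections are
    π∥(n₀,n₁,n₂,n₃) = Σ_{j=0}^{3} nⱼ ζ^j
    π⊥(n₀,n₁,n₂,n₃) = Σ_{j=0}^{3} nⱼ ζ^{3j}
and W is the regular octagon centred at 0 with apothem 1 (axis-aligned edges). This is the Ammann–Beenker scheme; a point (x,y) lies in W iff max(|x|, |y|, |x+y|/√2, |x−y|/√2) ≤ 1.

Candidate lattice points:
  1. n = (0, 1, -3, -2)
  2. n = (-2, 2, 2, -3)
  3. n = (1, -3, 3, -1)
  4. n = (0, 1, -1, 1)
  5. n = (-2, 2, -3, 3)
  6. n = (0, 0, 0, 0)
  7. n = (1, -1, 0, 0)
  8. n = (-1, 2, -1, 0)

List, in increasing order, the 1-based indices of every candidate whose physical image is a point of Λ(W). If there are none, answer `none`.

Internal map: ζ^{3j} for j=0..3 gives (1,0), (−√2/2,√2/2), (0,−1), (√2/2,√2/2).
#1 (0, 1, -3, -2): internal (-2.121320, 2.292893); octagon support 3.121320 vs apothem 1 → ∉ W
#2 (-2, 2, 2, -3): internal (-5.535534, -2.707107); octagon support 5.828427 vs apothem 1 → ∉ W
#3 (1, -3, 3, -1): internal (2.414214, -5.828427); octagon support 5.828427 vs apothem 1 → ∉ W
#4 (0, 1, -1, 1): internal (0.000000, 2.414214); octagon support 2.414214 vs apothem 1 → ∉ W
#5 (-2, 2, -3, 3): internal (-1.292893, 6.535534); octagon support 6.535534 vs apothem 1 → ∉ W
#6 (0, 0, 0, 0): internal (0.000000, 0.000000); octagon support 0.000000 vs apothem 1 → ∈ W
#7 (1, -1, 0, 0): internal (1.707107, -0.707107); octagon support 1.707107 vs apothem 1 → ∉ W
#8 (-1, 2, -1, 0): internal (-2.414214, 2.414214); octagon support 3.414214 vs apothem 1 → ∉ W

6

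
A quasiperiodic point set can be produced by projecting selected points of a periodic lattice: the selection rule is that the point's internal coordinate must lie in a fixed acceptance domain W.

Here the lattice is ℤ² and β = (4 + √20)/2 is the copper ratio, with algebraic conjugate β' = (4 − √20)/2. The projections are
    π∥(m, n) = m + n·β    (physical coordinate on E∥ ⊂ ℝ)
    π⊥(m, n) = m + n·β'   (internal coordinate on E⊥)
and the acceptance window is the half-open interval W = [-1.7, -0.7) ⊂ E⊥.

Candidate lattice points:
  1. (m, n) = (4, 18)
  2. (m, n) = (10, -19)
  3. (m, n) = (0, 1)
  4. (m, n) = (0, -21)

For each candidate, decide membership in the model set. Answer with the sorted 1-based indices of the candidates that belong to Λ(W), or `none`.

Numerically β ≈ 4.236068 and β' = −1/β ≈ -0.236068.
#1 (4,18): internal coord 4 + (18)·β' = -0.249224; -0.249224 ∉ [-1.7, -0.7) → out
#2 (10,-19): internal coord 10 + (-19)·β' = +14.485292; +14.485292 ∉ [-1.7, -0.7) → out
#3 (0,1): internal coord 0 + (1)·β' = -0.236068; -0.236068 ∉ [-1.7, -0.7) → out
#4 (0,-21): internal coord 0 + (-21)·β' = +4.957428; +4.957428 ∉ [-1.7, -0.7) → out

none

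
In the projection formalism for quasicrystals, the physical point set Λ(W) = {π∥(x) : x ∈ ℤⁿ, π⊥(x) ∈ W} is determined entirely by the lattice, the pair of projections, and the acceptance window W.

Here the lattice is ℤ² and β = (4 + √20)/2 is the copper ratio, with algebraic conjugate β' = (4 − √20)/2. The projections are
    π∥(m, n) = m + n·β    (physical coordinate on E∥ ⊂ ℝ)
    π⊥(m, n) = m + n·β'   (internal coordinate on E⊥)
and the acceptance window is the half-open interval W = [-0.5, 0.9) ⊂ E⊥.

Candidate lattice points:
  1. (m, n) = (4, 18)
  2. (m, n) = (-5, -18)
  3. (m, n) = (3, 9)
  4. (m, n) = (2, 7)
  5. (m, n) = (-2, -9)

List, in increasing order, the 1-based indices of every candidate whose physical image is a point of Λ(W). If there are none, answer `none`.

1, 3, 4, 5

Numerically β ≈ 4.23607 and β' = −1/β ≈ -0.23607.
#1 (4,18): internal coord 4 + (18)·β' = -0.24922; -0.24922 ∈ [-0.5, 0.9) → IN Λ
#2 (-5,-18): internal coord -5 + (-18)·β' = -0.75078; -0.75078 ∉ [-0.5, 0.9) → out
#3 (3,9): internal coord 3 + (9)·β' = +0.87539; +0.87539 ∈ [-0.5, 0.9) → IN Λ
#4 (2,7): internal coord 2 + (7)·β' = +0.34752; +0.34752 ∈ [-0.5, 0.9) → IN Λ
#5 (-2,-9): internal coord -2 + (-9)·β' = +0.12461; +0.12461 ∈ [-0.5, 0.9) → IN Λ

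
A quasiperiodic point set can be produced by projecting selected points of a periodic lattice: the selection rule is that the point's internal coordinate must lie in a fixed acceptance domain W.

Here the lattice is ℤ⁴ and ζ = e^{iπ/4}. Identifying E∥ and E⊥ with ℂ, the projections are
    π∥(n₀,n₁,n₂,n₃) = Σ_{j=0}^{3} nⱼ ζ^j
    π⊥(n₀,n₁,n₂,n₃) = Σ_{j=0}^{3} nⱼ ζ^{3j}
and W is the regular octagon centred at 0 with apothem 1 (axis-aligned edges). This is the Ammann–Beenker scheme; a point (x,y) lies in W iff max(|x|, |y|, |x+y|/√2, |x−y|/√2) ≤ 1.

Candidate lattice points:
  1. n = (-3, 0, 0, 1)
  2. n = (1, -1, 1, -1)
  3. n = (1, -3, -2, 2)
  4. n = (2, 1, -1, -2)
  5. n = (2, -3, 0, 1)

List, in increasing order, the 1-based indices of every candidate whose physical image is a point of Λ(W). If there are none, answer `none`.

Internal map: ζ^{3j} for j=0..3 gives (1,0), (−√2/2,√2/2), (0,−1), (√2/2,√2/2).
#1 (-3, 0, 0, 1): internal (-2.292893, 0.707107); octagon support 2.292893 vs apothem 1 → ∉ W
#2 (1, -1, 1, -1): internal (1.000000, -2.414214); octagon support 2.414214 vs apothem 1 → ∉ W
#3 (1, -3, -2, 2): internal (4.535534, 1.292893); octagon support 4.535534 vs apothem 1 → ∉ W
#4 (2, 1, -1, -2): internal (-0.121320, 0.292893); octagon support 0.292893 vs apothem 1 → ∈ W
#5 (2, -3, 0, 1): internal (4.828427, -1.414214); octagon support 4.828427 vs apothem 1 → ∉ W

4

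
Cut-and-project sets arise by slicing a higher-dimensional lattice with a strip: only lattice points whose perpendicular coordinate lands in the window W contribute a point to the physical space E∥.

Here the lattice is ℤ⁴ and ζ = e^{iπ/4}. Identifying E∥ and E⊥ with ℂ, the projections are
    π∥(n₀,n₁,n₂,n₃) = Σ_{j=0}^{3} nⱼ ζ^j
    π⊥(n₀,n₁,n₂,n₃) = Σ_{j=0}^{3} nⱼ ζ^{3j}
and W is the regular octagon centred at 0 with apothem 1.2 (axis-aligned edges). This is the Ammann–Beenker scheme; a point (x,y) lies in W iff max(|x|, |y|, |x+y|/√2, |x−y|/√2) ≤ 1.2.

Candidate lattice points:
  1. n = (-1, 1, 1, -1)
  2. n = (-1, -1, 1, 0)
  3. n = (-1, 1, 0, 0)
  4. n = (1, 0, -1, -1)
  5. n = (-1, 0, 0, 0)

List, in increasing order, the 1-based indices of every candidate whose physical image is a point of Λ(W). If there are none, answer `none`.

4, 5

Internal map: ζ^{3j} for j=0..3 gives (1,0), (−√2/2,√2/2), (0,−1), (√2/2,√2/2).
#1 (-1, 1, 1, -1): internal (-2.41421, -1.00000); octagon support 2.41421 vs apothem 1.2 → ∉ W
#2 (-1, -1, 1, 0): internal (-0.29289, -1.70711); octagon support 1.70711 vs apothem 1.2 → ∉ W
#3 (-1, 1, 0, 0): internal (-1.70711, 0.70711); octagon support 1.70711 vs apothem 1.2 → ∉ W
#4 (1, 0, -1, -1): internal (0.29289, 0.29289); octagon support 0.41421 vs apothem 1.2 → ∈ W
#5 (-1, 0, 0, 0): internal (-1.00000, 0.00000); octagon support 1.00000 vs apothem 1.2 → ∈ W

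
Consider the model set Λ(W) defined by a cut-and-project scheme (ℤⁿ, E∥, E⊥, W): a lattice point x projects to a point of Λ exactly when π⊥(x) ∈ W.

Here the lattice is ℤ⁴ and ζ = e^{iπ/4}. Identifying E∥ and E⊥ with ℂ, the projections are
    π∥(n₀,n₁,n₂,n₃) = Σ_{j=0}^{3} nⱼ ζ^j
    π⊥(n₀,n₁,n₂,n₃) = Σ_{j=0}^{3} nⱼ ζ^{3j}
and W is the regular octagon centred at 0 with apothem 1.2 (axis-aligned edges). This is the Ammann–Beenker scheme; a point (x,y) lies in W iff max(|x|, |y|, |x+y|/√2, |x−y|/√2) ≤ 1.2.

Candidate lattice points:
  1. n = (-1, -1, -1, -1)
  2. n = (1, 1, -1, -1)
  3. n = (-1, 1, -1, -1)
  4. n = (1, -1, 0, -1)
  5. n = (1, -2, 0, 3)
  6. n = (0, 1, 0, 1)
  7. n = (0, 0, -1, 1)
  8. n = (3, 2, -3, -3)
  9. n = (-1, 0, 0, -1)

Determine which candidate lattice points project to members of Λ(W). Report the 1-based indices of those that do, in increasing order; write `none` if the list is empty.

With ζ = e^{iπ/4} the internal vectors are ζ^0,ζ^3,ζ^6,ζ^9.
candidate 1: n = (-1, -1, -1, -1) → π⊥ ≈ (-1.0000, -0.4142); max(|x|,|y|,|x±y|/√2) = 1.0000 ≤ 1.2 ⇒ ∈ W
candidate 2: n = (1, 1, -1, -1) → π⊥ ≈ (-0.4142, +1.0000); max(|x|,|y|,|x±y|/√2) = 1.0000 ≤ 1.2 ⇒ ∈ W
candidate 3: n = (-1, 1, -1, -1) → π⊥ ≈ (-2.4142, +1.0000); max(|x|,|y|,|x±y|/√2) = 2.4142 > 1.2 ⇒ ∉ W
candidate 4: n = (1, -1, 0, -1) → π⊥ ≈ (+1.0000, -1.4142); max(|x|,|y|,|x±y|/√2) = 1.7071 > 1.2 ⇒ ∉ W
candidate 5: n = (1, -2, 0, 3) → π⊥ ≈ (+4.5355, +0.7071); max(|x|,|y|,|x±y|/√2) = 4.5355 > 1.2 ⇒ ∉ W
candidate 6: n = (0, 1, 0, 1) → π⊥ ≈ (+0.0000, +1.4142); max(|x|,|y|,|x±y|/√2) = 1.4142 > 1.2 ⇒ ∉ W
candidate 7: n = (0, 0, -1, 1) → π⊥ ≈ (+0.7071, +1.7071); max(|x|,|y|,|x±y|/√2) = 1.7071 > 1.2 ⇒ ∉ W
candidate 8: n = (3, 2, -3, -3) → π⊥ ≈ (-0.5355, +2.2929); max(|x|,|y|,|x±y|/√2) = 2.2929 > 1.2 ⇒ ∉ W
candidate 9: n = (-1, 0, 0, -1) → π⊥ ≈ (-1.7071, -0.7071); max(|x|,|y|,|x±y|/√2) = 1.7071 > 1.2 ⇒ ∉ W

1, 2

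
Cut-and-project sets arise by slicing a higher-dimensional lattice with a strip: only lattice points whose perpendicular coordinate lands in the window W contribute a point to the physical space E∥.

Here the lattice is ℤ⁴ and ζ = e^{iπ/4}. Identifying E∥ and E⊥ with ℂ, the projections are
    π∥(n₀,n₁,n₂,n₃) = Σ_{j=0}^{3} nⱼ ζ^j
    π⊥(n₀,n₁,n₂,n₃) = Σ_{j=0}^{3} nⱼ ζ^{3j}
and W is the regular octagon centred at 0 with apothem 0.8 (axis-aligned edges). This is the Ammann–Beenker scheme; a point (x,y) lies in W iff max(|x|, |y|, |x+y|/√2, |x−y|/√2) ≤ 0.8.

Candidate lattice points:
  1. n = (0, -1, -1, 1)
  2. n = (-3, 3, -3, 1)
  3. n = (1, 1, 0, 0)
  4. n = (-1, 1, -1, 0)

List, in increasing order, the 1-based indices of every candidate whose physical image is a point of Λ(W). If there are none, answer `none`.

π⊥(n) = n₀ + n₁ζ³ + n₂ζ⁶ + n₃ζ⁹ where ζ = e^{iπ/4}.
candidate 1: n = (0, -1, -1, 1) → π⊥ ≈ (+1.41421, +1.00000); max(|x|,|y|,|x±y|/√2) = 1.70711 > 0.8 ⇒ ∉ W
candidate 2: n = (-3, 3, -3, 1) → π⊥ ≈ (-4.41421, +5.82843); max(|x|,|y|,|x±y|/√2) = 7.24264 > 0.8 ⇒ ∉ W
candidate 3: n = (1, 1, 0, 0) → π⊥ ≈ (+0.29289, +0.70711); max(|x|,|y|,|x±y|/√2) = 0.70711 ≤ 0.8 ⇒ ∈ W
candidate 4: n = (-1, 1, -1, 0) → π⊥ ≈ (-1.70711, +1.70711); max(|x|,|y|,|x±y|/√2) = 2.41421 > 0.8 ⇒ ∉ W

3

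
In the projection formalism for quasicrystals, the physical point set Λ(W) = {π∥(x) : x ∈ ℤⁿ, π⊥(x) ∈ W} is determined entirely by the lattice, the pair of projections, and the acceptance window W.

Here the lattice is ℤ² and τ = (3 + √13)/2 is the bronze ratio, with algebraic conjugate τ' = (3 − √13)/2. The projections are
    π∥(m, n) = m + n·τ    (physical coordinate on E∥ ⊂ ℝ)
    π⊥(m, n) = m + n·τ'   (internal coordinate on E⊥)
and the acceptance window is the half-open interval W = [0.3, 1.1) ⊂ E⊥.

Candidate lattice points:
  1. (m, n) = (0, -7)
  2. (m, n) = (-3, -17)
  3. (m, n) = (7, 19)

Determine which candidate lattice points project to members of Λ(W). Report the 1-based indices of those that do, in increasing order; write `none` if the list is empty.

Numerically τ ≈ 3.30278 and τ' = −1/τ ≈ -0.30278.
[1] lift (0,-7): star map gives 2.11943; window check 0.3 ≤ 2.11943 < 1.1 is false → out
[2] lift (-3,-17): star map gives 2.14719; window check 0.3 ≤ 2.14719 < 1.1 is false → out
[3] lift (7,19): star map gives 1.24726; window check 0.3 ≤ 1.24726 < 1.1 is false → out

none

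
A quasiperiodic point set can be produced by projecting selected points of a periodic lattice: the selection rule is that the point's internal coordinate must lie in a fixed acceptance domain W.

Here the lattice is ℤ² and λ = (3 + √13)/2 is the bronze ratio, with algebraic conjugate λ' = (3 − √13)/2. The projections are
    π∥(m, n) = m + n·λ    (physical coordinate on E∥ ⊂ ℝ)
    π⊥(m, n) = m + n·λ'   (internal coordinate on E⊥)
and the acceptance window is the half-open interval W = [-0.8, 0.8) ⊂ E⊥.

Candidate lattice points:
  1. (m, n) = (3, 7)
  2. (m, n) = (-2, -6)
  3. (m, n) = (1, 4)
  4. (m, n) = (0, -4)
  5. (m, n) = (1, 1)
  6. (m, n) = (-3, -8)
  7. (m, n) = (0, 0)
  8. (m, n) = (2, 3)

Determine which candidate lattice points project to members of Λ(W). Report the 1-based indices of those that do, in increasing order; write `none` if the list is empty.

2, 3, 5, 6, 7

λ' = (3−√13)/2 ≈ -0.3028.
[1] lift (3,7): star map gives 0.8806; window check -0.8 ≤ 0.8806 < 0.8 is false → out
[2] lift (-2,-6): star map gives -0.1833; window check -0.8 ≤ -0.1833 < 0.8 is true → IN Λ
[3] lift (1,4): star map gives -0.2111; window check -0.8 ≤ -0.2111 < 0.8 is true → IN Λ
[4] lift (0,-4): star map gives 1.2111; window check -0.8 ≤ 1.2111 < 0.8 is false → out
[5] lift (1,1): star map gives 0.6972; window check -0.8 ≤ 0.6972 < 0.8 is true → IN Λ
[6] lift (-3,-8): star map gives -0.5778; window check -0.8 ≤ -0.5778 < 0.8 is true → IN Λ
[7] lift (0,0): star map gives 0.0000; window check -0.8 ≤ 0.0000 < 0.8 is true → IN Λ
[8] lift (2,3): star map gives 1.0917; window check -0.8 ≤ 1.0917 < 0.8 is false → out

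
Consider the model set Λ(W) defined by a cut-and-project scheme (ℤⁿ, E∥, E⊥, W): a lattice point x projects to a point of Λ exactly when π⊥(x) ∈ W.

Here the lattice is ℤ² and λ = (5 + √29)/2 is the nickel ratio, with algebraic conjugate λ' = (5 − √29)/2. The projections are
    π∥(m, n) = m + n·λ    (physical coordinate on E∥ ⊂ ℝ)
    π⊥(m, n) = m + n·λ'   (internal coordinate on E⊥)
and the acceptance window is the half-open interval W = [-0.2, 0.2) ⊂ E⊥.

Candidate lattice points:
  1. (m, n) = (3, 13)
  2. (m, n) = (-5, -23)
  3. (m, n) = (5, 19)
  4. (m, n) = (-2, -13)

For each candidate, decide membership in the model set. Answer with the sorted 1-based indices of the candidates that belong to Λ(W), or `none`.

none

λ' = (5−√29)/2 ≈ -0.1926.
candidate 1: (m,n)=(3,13) → π∥ = 3+13·λ ≈ 70.5036, π⊥ = 3+13·λ' ≈ 0.4964 ∉ [-0.2, 0.2) ⇒ out
candidate 2: (m,n)=(-5,-23) → π∥ = -5-23·λ ≈ -124.4294, π⊥ = -5-23·λ' ≈ -0.5706 ∉ [-0.2, 0.2) ⇒ out
candidate 3: (m,n)=(5,19) → π∥ = 5+19·λ ≈ 103.6591, π⊥ = 5+19·λ' ≈ 1.3409 ∉ [-0.2, 0.2) ⇒ out
candidate 4: (m,n)=(-2,-13) → π∥ = -2-13·λ ≈ -69.5036, π⊥ = -2-13·λ' ≈ 0.5036 ∉ [-0.2, 0.2) ⇒ out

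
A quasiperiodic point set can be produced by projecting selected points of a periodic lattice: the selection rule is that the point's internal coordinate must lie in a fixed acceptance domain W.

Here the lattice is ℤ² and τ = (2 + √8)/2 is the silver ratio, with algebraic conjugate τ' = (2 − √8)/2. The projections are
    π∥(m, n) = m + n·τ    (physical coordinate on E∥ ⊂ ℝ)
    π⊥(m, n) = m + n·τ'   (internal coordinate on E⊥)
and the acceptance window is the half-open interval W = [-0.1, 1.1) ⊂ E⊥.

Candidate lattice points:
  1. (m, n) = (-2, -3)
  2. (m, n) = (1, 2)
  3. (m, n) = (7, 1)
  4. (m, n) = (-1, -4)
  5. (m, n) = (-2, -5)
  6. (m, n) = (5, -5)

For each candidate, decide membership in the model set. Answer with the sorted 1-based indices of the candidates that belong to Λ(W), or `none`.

2, 4, 5

Numerically τ ≈ 2.41421 and τ' = −1/τ ≈ -0.41421.
#1 (-2,-3): internal coord -2 + (-3)·τ' = -0.75736; -0.75736 ∉ [-0.1, 1.1) → out
#2 (1,2): internal coord 1 + (2)·τ' = +0.17157; +0.17157 ∈ [-0.1, 1.1) → IN Λ
#3 (7,1): internal coord 7 + (1)·τ' = +6.58579; +6.58579 ∉ [-0.1, 1.1) → out
#4 (-1,-4): internal coord -1 + (-4)·τ' = +0.65685; +0.65685 ∈ [-0.1, 1.1) → IN Λ
#5 (-2,-5): internal coord -2 + (-5)·τ' = +0.07107; +0.07107 ∈ [-0.1, 1.1) → IN Λ
#6 (5,-5): internal coord 5 + (-5)·τ' = +7.07107; +7.07107 ∉ [-0.1, 1.1) → out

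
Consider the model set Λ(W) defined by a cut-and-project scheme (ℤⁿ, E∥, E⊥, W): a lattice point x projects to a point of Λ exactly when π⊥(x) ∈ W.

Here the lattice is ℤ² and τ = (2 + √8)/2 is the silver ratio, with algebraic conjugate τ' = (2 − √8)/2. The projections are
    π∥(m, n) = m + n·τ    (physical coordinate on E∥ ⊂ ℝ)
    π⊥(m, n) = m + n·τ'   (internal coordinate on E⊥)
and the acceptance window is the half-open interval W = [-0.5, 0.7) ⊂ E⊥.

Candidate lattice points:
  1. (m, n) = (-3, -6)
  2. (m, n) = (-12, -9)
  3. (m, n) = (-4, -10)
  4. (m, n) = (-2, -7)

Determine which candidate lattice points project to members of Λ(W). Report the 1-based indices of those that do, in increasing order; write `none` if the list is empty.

Numerically τ ≈ 2.41421 and τ' = −1/τ ≈ -0.41421.
candidate 1: (m,n)=(-3,-6) → π∥ = -3-6·τ ≈ -17.48528, π⊥ = -3-6·τ' ≈ -0.51472 ∉ [-0.5, 0.7) ⇒ out
candidate 2: (m,n)=(-12,-9) → π∥ = -12-9·τ ≈ -33.72792, π⊥ = -12-9·τ' ≈ -8.27208 ∉ [-0.5, 0.7) ⇒ out
candidate 3: (m,n)=(-4,-10) → π∥ = -4-10·τ ≈ -28.14214, π⊥ = -4-10·τ' ≈ 0.14214 ∈ [-0.5, 0.7) ⇒ IN Λ
candidate 4: (m,n)=(-2,-7) → π∥ = -2-7·τ ≈ -18.89949, π⊥ = -2-7·τ' ≈ 0.89949 ∉ [-0.5, 0.7) ⇒ out

3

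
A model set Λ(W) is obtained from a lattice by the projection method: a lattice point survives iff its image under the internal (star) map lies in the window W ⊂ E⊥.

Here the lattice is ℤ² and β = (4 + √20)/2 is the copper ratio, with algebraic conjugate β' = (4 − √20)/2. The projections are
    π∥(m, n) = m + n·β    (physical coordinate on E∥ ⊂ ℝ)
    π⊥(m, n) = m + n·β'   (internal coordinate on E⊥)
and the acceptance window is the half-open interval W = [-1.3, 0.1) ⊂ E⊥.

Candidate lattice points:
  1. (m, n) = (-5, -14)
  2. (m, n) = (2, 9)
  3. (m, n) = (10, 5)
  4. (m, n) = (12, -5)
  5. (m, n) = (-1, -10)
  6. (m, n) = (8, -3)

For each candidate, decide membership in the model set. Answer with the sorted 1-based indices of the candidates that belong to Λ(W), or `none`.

2

Numerically β ≈ 4.23607 and β' = −1/β ≈ -0.23607.
[1] lift (-5,-14): star map gives -1.69505; window check -1.3 ≤ -1.69505 < 0.1 is false → out
[2] lift (2,9): star map gives -0.12461; window check -1.3 ≤ -0.12461 < 0.1 is true → IN Λ
[3] lift (10,5): star map gives 8.81966; window check -1.3 ≤ 8.81966 < 0.1 is false → out
[4] lift (12,-5): star map gives 13.18034; window check -1.3 ≤ 13.18034 < 0.1 is false → out
[5] lift (-1,-10): star map gives 1.36068; window check -1.3 ≤ 1.36068 < 0.1 is false → out
[6] lift (8,-3): star map gives 8.70820; window check -1.3 ≤ 8.70820 < 0.1 is false → out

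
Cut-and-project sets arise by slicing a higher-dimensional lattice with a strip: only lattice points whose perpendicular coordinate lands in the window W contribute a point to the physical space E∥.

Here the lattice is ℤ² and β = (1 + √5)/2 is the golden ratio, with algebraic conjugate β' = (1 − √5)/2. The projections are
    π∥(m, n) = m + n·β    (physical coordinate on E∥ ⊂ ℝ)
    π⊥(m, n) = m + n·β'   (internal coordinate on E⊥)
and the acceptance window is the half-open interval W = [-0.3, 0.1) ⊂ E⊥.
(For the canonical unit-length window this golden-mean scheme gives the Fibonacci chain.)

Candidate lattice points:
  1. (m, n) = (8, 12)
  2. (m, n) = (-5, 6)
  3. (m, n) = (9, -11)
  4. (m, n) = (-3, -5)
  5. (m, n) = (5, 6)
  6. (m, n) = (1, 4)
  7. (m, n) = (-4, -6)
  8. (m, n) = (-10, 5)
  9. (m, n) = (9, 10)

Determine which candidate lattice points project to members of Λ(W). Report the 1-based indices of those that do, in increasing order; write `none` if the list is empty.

4, 7

Numerically β ≈ 1.618034 and β' = −1/β ≈ -0.618034.
#1 (8,12): internal coord 8 + (12)·β' = +0.583592; +0.583592 ∉ [-0.3, 0.1) → out
#2 (-5,6): internal coord -5 + (6)·β' = -8.708204; -8.708204 ∉ [-0.3, 0.1) → out
#3 (9,-11): internal coord 9 + (-11)·β' = +15.798374; +15.798374 ∉ [-0.3, 0.1) → out
#4 (-3,-5): internal coord -3 + (-5)·β' = +0.090170; +0.090170 ∈ [-0.3, 0.1) → IN Λ
#5 (5,6): internal coord 5 + (6)·β' = +1.291796; +1.291796 ∉ [-0.3, 0.1) → out
#6 (1,4): internal coord 1 + (4)·β' = -1.472136; -1.472136 ∉ [-0.3, 0.1) → out
#7 (-4,-6): internal coord -4 + (-6)·β' = -0.291796; -0.291796 ∈ [-0.3, 0.1) → IN Λ
#8 (-10,5): internal coord -10 + (5)·β' = -13.090170; -13.090170 ∉ [-0.3, 0.1) → out
#9 (9,10): internal coord 9 + (10)·β' = +2.819660; +2.819660 ∉ [-0.3, 0.1) → out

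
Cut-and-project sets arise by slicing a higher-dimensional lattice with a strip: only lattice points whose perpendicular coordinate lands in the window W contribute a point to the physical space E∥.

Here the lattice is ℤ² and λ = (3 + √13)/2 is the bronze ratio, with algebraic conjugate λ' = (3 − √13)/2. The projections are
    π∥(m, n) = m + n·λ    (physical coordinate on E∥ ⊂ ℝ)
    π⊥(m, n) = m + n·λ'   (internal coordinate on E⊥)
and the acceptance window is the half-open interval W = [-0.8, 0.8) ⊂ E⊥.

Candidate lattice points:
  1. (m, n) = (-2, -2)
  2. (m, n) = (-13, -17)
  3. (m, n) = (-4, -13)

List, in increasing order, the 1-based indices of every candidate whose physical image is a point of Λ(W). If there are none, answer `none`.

3

Compute λ' = (3−√13)/2 = -0.302776, so π⊥(m,n) = m -0.302776·n.
candidate 1: (m,n)=(-2,-2) → π∥ = -2-2·λ ≈ -8.605551, π⊥ = -2-2·λ' ≈ -1.394449 ∉ [-0.8, 0.8) ⇒ out
candidate 2: (m,n)=(-13,-17) → π∥ = -13-17·λ ≈ -69.147186, π⊥ = -13-17·λ' ≈ -7.852814 ∉ [-0.8, 0.8) ⇒ out
candidate 3: (m,n)=(-4,-13) → π∥ = -4-13·λ ≈ -46.936083, π⊥ = -4-13·λ' ≈ -0.063917 ∈ [-0.8, 0.8) ⇒ IN Λ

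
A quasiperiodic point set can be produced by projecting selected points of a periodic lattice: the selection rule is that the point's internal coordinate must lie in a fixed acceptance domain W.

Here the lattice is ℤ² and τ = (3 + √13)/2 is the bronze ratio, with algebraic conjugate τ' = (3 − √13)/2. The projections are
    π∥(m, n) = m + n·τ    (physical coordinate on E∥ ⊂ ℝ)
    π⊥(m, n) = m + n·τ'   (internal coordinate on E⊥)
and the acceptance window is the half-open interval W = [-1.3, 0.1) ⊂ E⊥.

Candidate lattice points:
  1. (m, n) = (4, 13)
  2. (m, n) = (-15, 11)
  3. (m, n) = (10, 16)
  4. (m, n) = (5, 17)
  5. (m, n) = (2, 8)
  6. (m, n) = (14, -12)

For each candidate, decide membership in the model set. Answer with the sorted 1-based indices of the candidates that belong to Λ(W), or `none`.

1, 4, 5

Numerically τ ≈ 3.30278 and τ' = −1/τ ≈ -0.30278.
candidate 1: (m,n)=(4,13) → π∥ = 4+13·τ ≈ 46.93608, π⊥ = 4+13·τ' ≈ 0.06392 ∈ [-1.3, 0.1) ⇒ IN Λ
candidate 2: (m,n)=(-15,11) → π∥ = -15+11·τ ≈ 21.33053, π⊥ = -15+11·τ' ≈ -18.33053 ∉ [-1.3, 0.1) ⇒ out
candidate 3: (m,n)=(10,16) → π∥ = 10+16·τ ≈ 62.84441, π⊥ = 10+16·τ' ≈ 5.15559 ∉ [-1.3, 0.1) ⇒ out
candidate 4: (m,n)=(5,17) → π∥ = 5+17·τ ≈ 61.14719, π⊥ = 5+17·τ' ≈ -0.14719 ∈ [-1.3, 0.1) ⇒ IN Λ
candidate 5: (m,n)=(2,8) → π∥ = 2+8·τ ≈ 28.42221, π⊥ = 2+8·τ' ≈ -0.42221 ∈ [-1.3, 0.1) ⇒ IN Λ
candidate 6: (m,n)=(14,-12) → π∥ = 14-12·τ ≈ -25.63331, π⊥ = 14-12·τ' ≈ 17.63331 ∉ [-1.3, 0.1) ⇒ out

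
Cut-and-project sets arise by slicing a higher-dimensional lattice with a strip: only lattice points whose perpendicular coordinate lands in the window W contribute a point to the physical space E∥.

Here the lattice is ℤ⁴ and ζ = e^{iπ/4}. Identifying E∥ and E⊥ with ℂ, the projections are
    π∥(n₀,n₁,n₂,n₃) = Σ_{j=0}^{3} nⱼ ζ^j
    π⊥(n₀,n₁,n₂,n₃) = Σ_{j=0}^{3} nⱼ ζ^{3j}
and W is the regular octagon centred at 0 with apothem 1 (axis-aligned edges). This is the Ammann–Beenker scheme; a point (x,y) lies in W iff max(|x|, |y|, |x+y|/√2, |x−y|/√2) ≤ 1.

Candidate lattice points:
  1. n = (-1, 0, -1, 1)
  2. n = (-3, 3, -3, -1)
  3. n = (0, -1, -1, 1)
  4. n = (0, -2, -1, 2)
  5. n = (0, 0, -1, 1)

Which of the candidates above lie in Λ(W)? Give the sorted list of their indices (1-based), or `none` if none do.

none

Internal map: ζ^{3j} for j=0..3 gives (1,0), (−√2/2,√2/2), (0,−1), (√2/2,√2/2).
#1 (-1, 0, -1, 1): internal (-0.292893, 1.707107); octagon support 1.707107 vs apothem 1 → ∉ W
#2 (-3, 3, -3, -1): internal (-5.828427, 4.414214); octagon support 7.242641 vs apothem 1 → ∉ W
#3 (0, -1, -1, 1): internal (1.414214, 1.000000); octagon support 1.707107 vs apothem 1 → ∉ W
#4 (0, -2, -1, 2): internal (2.828427, 1.000000); octagon support 2.828427 vs apothem 1 → ∉ W
#5 (0, 0, -1, 1): internal (0.707107, 1.707107); octagon support 1.707107 vs apothem 1 → ∉ W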